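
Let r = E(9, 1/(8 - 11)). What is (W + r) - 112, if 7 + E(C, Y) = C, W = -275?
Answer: -385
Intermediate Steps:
E(C, Y) = -7 + C
r = 2 (r = -7 + 9 = 2)
(W + r) - 112 = (-275 + 2) - 112 = -273 - 112 = -385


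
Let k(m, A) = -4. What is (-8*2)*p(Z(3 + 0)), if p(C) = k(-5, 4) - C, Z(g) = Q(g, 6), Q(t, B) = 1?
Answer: 80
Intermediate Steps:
Z(g) = 1
p(C) = -4 - C
(-8*2)*p(Z(3 + 0)) = (-8*2)*(-4 - 1*1) = -16*(-4 - 1) = -16*(-5) = 80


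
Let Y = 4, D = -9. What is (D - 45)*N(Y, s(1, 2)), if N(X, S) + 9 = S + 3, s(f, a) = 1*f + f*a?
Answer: 162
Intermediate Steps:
s(f, a) = f + a*f
N(X, S) = -6 + S (N(X, S) = -9 + (S + 3) = -9 + (3 + S) = -6 + S)
(D - 45)*N(Y, s(1, 2)) = (-9 - 45)*(-6 + 1*(1 + 2)) = -54*(-6 + 1*3) = -54*(-6 + 3) = -54*(-3) = 162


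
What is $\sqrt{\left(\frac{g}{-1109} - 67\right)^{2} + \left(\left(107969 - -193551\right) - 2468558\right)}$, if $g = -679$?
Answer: $\frac{i \sqrt{2659778369102}}{1109} \approx 1470.6 i$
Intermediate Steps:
$\sqrt{\left(\frac{g}{-1109} - 67\right)^{2} + \left(\left(107969 - -193551\right) - 2468558\right)} = \sqrt{\left(- \frac{679}{-1109} - 67\right)^{2} + \left(\left(107969 - -193551\right) - 2468558\right)} = \sqrt{\left(\left(-679\right) \left(- \frac{1}{1109}\right) - 67\right)^{2} + \left(\left(107969 + 193551\right) - 2468558\right)} = \sqrt{\left(\frac{679}{1109} - 67\right)^{2} + \left(301520 - 2468558\right)} = \sqrt{\left(- \frac{73624}{1109}\right)^{2} - 2167038} = \sqrt{\frac{5420493376}{1229881} - 2167038} = \sqrt{- \frac{2659778369102}{1229881}} = \frac{i \sqrt{2659778369102}}{1109}$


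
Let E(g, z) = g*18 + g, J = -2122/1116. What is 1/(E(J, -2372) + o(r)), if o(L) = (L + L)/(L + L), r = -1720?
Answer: -558/19601 ≈ -0.028468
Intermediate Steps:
J = -1061/558 (J = -2122*1/1116 = -1061/558 ≈ -1.9014)
E(g, z) = 19*g (E(g, z) = 18*g + g = 19*g)
o(L) = 1 (o(L) = (2*L)/((2*L)) = (2*L)*(1/(2*L)) = 1)
1/(E(J, -2372) + o(r)) = 1/(19*(-1061/558) + 1) = 1/(-20159/558 + 1) = 1/(-19601/558) = -558/19601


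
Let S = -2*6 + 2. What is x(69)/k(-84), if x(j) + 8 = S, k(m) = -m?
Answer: -3/14 ≈ -0.21429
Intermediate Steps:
S = -10 (S = -12 + 2 = -10)
x(j) = -18 (x(j) = -8 - 10 = -18)
x(69)/k(-84) = -18/((-1*(-84))) = -18/84 = -18*1/84 = -3/14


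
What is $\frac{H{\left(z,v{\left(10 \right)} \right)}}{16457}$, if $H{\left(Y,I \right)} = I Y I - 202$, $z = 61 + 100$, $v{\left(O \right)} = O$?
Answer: $\frac{15898}{16457} \approx 0.96603$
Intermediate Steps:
$z = 161$
$H{\left(Y,I \right)} = -202 + Y I^{2}$ ($H{\left(Y,I \right)} = Y I^{2} - 202 = -202 + Y I^{2}$)
$\frac{H{\left(z,v{\left(10 \right)} \right)}}{16457} = \frac{-202 + 161 \cdot 10^{2}}{16457} = \left(-202 + 161 \cdot 100\right) \frac{1}{16457} = \left(-202 + 16100\right) \frac{1}{16457} = 15898 \cdot \frac{1}{16457} = \frac{15898}{16457}$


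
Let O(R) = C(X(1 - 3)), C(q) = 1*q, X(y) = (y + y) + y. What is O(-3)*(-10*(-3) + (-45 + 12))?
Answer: 18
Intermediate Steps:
X(y) = 3*y (X(y) = 2*y + y = 3*y)
C(q) = q
O(R) = -6 (O(R) = 3*(1 - 3) = 3*(-2) = -6)
O(-3)*(-10*(-3) + (-45 + 12)) = -6*(-10*(-3) + (-45 + 12)) = -6*(30 - 33) = -6*(-3) = 18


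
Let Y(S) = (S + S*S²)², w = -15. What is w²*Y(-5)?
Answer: 3802500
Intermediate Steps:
Y(S) = (S + S³)²
w²*Y(-5) = (-15)²*((-5)²*(1 + (-5)²)²) = 225*(25*(1 + 25)²) = 225*(25*26²) = 225*(25*676) = 225*16900 = 3802500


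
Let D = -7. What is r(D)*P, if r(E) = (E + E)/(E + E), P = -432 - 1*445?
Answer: -877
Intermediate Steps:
P = -877 (P = -432 - 445 = -877)
r(E) = 1 (r(E) = (2*E)/((2*E)) = (2*E)*(1/(2*E)) = 1)
r(D)*P = 1*(-877) = -877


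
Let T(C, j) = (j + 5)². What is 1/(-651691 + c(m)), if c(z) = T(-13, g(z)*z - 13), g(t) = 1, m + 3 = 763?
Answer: -1/86187 ≈ -1.1603e-5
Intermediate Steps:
m = 760 (m = -3 + 763 = 760)
T(C, j) = (5 + j)²
c(z) = (-8 + z)² (c(z) = (5 + (1*z - 13))² = (5 + (z - 13))² = (5 + (-13 + z))² = (-8 + z)²)
1/(-651691 + c(m)) = 1/(-651691 + (-8 + 760)²) = 1/(-651691 + 752²) = 1/(-651691 + 565504) = 1/(-86187) = -1/86187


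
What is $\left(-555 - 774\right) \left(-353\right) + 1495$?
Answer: $470632$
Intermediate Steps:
$\left(-555 - 774\right) \left(-353\right) + 1495 = \left(-1329\right) \left(-353\right) + 1495 = 469137 + 1495 = 470632$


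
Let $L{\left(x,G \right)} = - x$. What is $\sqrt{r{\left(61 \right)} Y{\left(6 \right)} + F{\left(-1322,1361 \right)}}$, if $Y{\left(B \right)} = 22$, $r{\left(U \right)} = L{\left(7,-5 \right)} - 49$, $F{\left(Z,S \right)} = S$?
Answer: $\sqrt{129} \approx 11.358$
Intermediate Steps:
$r{\left(U \right)} = -56$ ($r{\left(U \right)} = \left(-1\right) 7 - 49 = -7 - 49 = -56$)
$\sqrt{r{\left(61 \right)} Y{\left(6 \right)} + F{\left(-1322,1361 \right)}} = \sqrt{\left(-56\right) 22 + 1361} = \sqrt{-1232 + 1361} = \sqrt{129}$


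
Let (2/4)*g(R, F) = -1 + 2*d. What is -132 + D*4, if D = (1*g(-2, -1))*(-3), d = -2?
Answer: -12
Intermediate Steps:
g(R, F) = -10 (g(R, F) = 2*(-1 + 2*(-2)) = 2*(-1 - 4) = 2*(-5) = -10)
D = 30 (D = (1*(-10))*(-3) = -10*(-3) = 30)
-132 + D*4 = -132 + 30*4 = -132 + 120 = -12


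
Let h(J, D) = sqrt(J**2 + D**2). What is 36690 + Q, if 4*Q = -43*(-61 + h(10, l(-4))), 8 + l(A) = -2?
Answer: 149383/4 - 215*sqrt(2)/2 ≈ 37194.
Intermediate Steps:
l(A) = -10 (l(A) = -8 - 2 = -10)
h(J, D) = sqrt(D**2 + J**2)
Q = 2623/4 - 215*sqrt(2)/2 (Q = (-43*(-61 + sqrt((-10)**2 + 10**2)))/4 = (-43*(-61 + sqrt(100 + 100)))/4 = (-43*(-61 + sqrt(200)))/4 = (-43*(-61 + 10*sqrt(2)))/4 = (2623 - 430*sqrt(2))/4 = 2623/4 - 215*sqrt(2)/2 ≈ 503.72)
36690 + Q = 36690 + (2623/4 - 215*sqrt(2)/2) = 149383/4 - 215*sqrt(2)/2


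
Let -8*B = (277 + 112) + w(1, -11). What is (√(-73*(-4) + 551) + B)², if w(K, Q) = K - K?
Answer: 205273/64 - 389*√843/4 ≈ 383.79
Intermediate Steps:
w(K, Q) = 0
B = -389/8 (B = -((277 + 112) + 0)/8 = -(389 + 0)/8 = -⅛*389 = -389/8 ≈ -48.625)
(√(-73*(-4) + 551) + B)² = (√(-73*(-4) + 551) - 389/8)² = (√(292 + 551) - 389/8)² = (√843 - 389/8)² = (-389/8 + √843)²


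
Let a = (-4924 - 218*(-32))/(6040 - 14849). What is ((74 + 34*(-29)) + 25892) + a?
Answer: 220046768/8809 ≈ 24980.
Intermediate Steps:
a = -2052/8809 (a = (-4924 + 6976)/(-8809) = 2052*(-1/8809) = -2052/8809 ≈ -0.23294)
((74 + 34*(-29)) + 25892) + a = ((74 + 34*(-29)) + 25892) - 2052/8809 = ((74 - 986) + 25892) - 2052/8809 = (-912 + 25892) - 2052/8809 = 24980 - 2052/8809 = 220046768/8809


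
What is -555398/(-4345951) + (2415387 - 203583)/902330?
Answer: 5056772041472/1960740982915 ≈ 2.5790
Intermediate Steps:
-555398/(-4345951) + (2415387 - 203583)/902330 = -555398*(-1/4345951) + 2211804*(1/902330) = 555398/4345951 + 1105902/451165 = 5056772041472/1960740982915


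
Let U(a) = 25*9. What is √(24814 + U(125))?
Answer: 7*√511 ≈ 158.24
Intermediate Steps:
U(a) = 225
√(24814 + U(125)) = √(24814 + 225) = √25039 = 7*√511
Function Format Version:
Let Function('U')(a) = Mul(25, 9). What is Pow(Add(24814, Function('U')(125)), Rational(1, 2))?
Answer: Mul(7, Pow(511, Rational(1, 2))) ≈ 158.24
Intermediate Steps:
Function('U')(a) = 225
Pow(Add(24814, Function('U')(125)), Rational(1, 2)) = Pow(Add(24814, 225), Rational(1, 2)) = Pow(25039, Rational(1, 2)) = Mul(7, Pow(511, Rational(1, 2)))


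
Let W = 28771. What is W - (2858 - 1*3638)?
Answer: 29551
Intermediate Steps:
W - (2858 - 1*3638) = 28771 - (2858 - 1*3638) = 28771 - (2858 - 3638) = 28771 - 1*(-780) = 28771 + 780 = 29551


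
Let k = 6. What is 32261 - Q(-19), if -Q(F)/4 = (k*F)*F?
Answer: 40925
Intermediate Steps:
Q(F) = -24*F² (Q(F) = -4*6*F*F = -24*F²)
32261 - Q(-19) = 32261 - (-24)*(-19)² = 32261 - (-24)*361 = 32261 - 1*(-8664) = 32261 + 8664 = 40925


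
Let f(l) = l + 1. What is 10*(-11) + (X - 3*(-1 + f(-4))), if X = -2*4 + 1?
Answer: -105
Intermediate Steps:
f(l) = 1 + l
X = -7 (X = -8 + 1 = -7)
10*(-11) + (X - 3*(-1 + f(-4))) = 10*(-11) + (-7 - 3*(-1 + (1 - 4))) = -110 + (-7 - 3*(-1 - 3)) = -110 + (-7 - 3*(-4)) = -110 + (-7 - 1*(-12)) = -110 + (-7 + 12) = -110 + 5 = -105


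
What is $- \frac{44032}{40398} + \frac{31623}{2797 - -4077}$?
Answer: $\frac{487414993}{138847926} \approx 3.5104$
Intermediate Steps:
$- \frac{44032}{40398} + \frac{31623}{2797 - -4077} = \left(-44032\right) \frac{1}{40398} + \frac{31623}{2797 + 4077} = - \frac{22016}{20199} + \frac{31623}{6874} = \frac{487414993}{138847926}$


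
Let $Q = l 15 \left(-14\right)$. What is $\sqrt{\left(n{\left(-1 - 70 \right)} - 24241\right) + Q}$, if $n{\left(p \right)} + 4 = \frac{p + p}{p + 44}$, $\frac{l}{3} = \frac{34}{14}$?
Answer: $\frac{i \sqrt{2087349}}{9} \approx 160.53 i$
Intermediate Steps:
$l = \frac{51}{7}$ ($l = 3 \cdot \frac{34}{14} = 3 \cdot 34 \cdot \frac{1}{14} = 3 \cdot \frac{17}{7} = \frac{51}{7} \approx 7.2857$)
$n{\left(p \right)} = -4 + \frac{2 p}{44 + p}$ ($n{\left(p \right)} = -4 + \frac{p + p}{p + 44} = -4 + \frac{2 p}{44 + p}$)
$Q = -1530$ ($Q = \frac{51}{7} \cdot 15 \left(-14\right) = \frac{765}{7} \left(-14\right) = -1530$)
$\sqrt{\left(n{\left(-1 - 70 \right)} - 24241\right) + Q} = \sqrt{\left(\frac{2 \left(-88 - \left(-1 - 70\right)\right)}{44 - 71} - 24241\right) - 1530} = \sqrt{\left(\frac{2 \left(-88 - -71\right)}{44 - 71} - 24241\right) - 1530} = \sqrt{\left(\frac{2 \left(-88 + 71\right)}{-27} - 24241\right) - 1530} = \sqrt{\left(2 \left(- \frac{1}{27}\right) \left(-17\right) - 24241\right) - 1530} = \sqrt{\left(\frac{34}{27} - 24241\right) - 1530} = \sqrt{- \frac{654473}{27} - 1530} = \sqrt{- \frac{695783}{27}} = \frac{i \sqrt{2087349}}{9}$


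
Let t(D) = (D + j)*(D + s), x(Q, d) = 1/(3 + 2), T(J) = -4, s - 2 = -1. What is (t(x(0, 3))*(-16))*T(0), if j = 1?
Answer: 2304/25 ≈ 92.160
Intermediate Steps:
s = 1 (s = 2 - 1 = 1)
x(Q, d) = ⅕ (x(Q, d) = 1/5 = ⅕)
t(D) = (1 + D)² (t(D) = (D + 1)*(D + 1) = (1 + D)*(1 + D) = (1 + D)²)
(t(x(0, 3))*(-16))*T(0) = ((1 + (⅕)² + 2*(⅕))*(-16))*(-4) = ((1 + 1/25 + ⅖)*(-16))*(-4) = ((36/25)*(-16))*(-4) = -576/25*(-4) = 2304/25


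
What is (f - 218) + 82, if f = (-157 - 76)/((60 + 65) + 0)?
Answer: -17233/125 ≈ -137.86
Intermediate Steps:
f = -233/125 (f = -233/(125 + 0) = -233/125 ≈ -1.8640)
(f - 218) + 82 = (-233/125 - 218) + 82 = -27483/125 + 82 = -17233/125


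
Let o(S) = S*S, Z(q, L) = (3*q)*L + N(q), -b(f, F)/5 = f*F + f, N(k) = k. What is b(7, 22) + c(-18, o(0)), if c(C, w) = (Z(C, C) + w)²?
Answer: 909311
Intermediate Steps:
b(f, F) = -5*f - 5*F*f (b(f, F) = -5*(f*F + f) = -5*(F*f + f) = -5*(f + F*f) = -5*f - 5*F*f)
Z(q, L) = q + 3*L*q (Z(q, L) = (3*q)*L + q = 3*L*q + q = q + 3*L*q)
o(S) = S²
c(C, w) = (w + C*(1 + 3*C))² (c(C, w) = (C*(1 + 3*C) + w)² = (w + C*(1 + 3*C))²)
b(7, 22) + c(-18, o(0)) = -5*7*(1 + 22) + (-18 + 0² + 3*(-18)²)² = -5*7*23 + (-18 + 0 + 3*324)² = -805 + (-18 + 0 + 972)² = -805 + 954² = -805 + 910116 = 909311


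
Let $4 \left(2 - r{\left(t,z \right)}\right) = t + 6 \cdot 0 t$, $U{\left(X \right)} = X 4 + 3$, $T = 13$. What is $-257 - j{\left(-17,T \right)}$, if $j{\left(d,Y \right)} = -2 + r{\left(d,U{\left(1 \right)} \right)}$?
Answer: $- \frac{1045}{4} \approx -261.25$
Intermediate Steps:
$U{\left(X \right)} = 3 + 4 X$ ($U{\left(X \right)} = 4 X + 3 = 3 + 4 X$)
$r{\left(t,z \right)} = 2 - \frac{t}{4}$ ($r{\left(t,z \right)} = 2 - \frac{t + 6 \cdot 0 t}{4} = 2 - \frac{t + 0 t}{4} = 2 - \frac{t + 0}{4} = 2 - \frac{t}{4}$)
$j{\left(d,Y \right)} = - \frac{d}{4}$ ($j{\left(d,Y \right)} = -2 - \left(-2 + \frac{d}{4}\right) = - \frac{d}{4}$)
$-257 - j{\left(-17,T \right)} = -257 - \left(- \frac{1}{4}\right) \left(-17\right) = -257 - \frac{17}{4} = - \frac{1045}{4}$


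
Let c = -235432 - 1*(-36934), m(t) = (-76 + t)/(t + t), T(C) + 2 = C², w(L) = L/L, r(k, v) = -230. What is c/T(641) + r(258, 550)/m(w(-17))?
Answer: 34823398/6163185 ≈ 5.6502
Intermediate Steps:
w(L) = 1
T(C) = -2 + C²
m(t) = (-76 + t)/(2*t) (m(t) = (-76 + t)/((2*t)) = (-76 + t)*(1/(2*t)) = (-76 + t)/(2*t))
c = -198498 (c = -235432 + 36934 = -198498)
c/T(641) + r(258, 550)/m(w(-17)) = -198498/(-2 + 641²) - 230*2/(-76 + 1) = -198498/(-2 + 410881) - 230/((½)*1*(-75)) = -198498/410879 - 230/(-75/2) = -198498*1/410879 - 230*(-2/75) = -198498/410879 + 92/15 = 34823398/6163185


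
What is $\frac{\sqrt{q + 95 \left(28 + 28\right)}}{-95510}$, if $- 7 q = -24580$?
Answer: $- \frac{\sqrt{108185}}{334285} \approx -0.00098393$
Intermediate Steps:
$q = \frac{24580}{7}$ ($q = \left(- \frac{1}{7}\right) \left(-24580\right) = \frac{24580}{7} \approx 3511.4$)
$\frac{\sqrt{q + 95 \left(28 + 28\right)}}{-95510} = \frac{\sqrt{\frac{24580}{7} + 95 \left(28 + 28\right)}}{-95510} = \sqrt{\frac{24580}{7} + 95 \cdot 56} \left(- \frac{1}{95510}\right) = \sqrt{\frac{24580}{7} + 5320} \left(- \frac{1}{95510}\right) = \sqrt{\frac{61820}{7}} \left(- \frac{1}{95510}\right) = \frac{2 \sqrt{108185}}{7} \left(- \frac{1}{95510}\right) = - \frac{\sqrt{108185}}{334285}$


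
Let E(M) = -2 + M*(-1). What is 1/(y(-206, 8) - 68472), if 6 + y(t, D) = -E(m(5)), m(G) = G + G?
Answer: -1/68466 ≈ -1.4606e-5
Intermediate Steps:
m(G) = 2*G
E(M) = -2 - M
y(t, D) = 6 (y(t, D) = -6 - (-2 - 2*5) = -6 - (-2 - 1*10) = -6 - (-2 - 10) = -6 - 1*(-12) = -6 + 12 = 6)
1/(y(-206, 8) - 68472) = 1/(6 - 68472) = 1/(-68466) = -1/68466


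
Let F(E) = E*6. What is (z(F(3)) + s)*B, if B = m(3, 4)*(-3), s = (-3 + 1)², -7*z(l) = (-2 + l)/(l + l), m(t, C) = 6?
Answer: -496/7 ≈ -70.857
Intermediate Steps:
F(E) = 6*E
z(l) = -(-2 + l)/(14*l) (z(l) = -(-2 + l)/(7*(l + l)) = -(-2 + l)/(7*(2*l)) = -(-2 + l)*1/(2*l)/7 = -(-2 + l)/(14*l))
s = 4 (s = (-2)² = 4)
B = -18 (B = 6*(-3) = -18)
(z(F(3)) + s)*B = ((2 - 6*3)/(14*((6*3))) + 4)*(-18) = ((1/14)*(2 - 1*18)/18 + 4)*(-18) = ((1/14)*(1/18)*(2 - 18) + 4)*(-18) = ((1/14)*(1/18)*(-16) + 4)*(-18) = (-4/63 + 4)*(-18) = (248/63)*(-18) = -496/7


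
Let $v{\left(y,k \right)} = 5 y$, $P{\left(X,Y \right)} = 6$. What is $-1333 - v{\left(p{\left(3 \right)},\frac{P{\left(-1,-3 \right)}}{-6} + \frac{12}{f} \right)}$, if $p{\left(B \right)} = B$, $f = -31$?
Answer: $-1348$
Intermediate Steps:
$-1333 - v{\left(p{\left(3 \right)},\frac{P{\left(-1,-3 \right)}}{-6} + \frac{12}{f} \right)} = -1333 - 5 \cdot 3 = -1333 - 15 = -1348$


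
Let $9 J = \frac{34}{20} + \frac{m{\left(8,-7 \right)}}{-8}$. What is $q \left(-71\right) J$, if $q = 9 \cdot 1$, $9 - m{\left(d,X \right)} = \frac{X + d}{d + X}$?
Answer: $- \frac{497}{10} \approx -49.7$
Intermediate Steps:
$m{\left(d,X \right)} = 8$ ($m{\left(d,X \right)} = 9 - \frac{X + d}{d + X} = 9 - \frac{X + d}{X + d} = 9 - 1 = 8$)
$q = 9$
$J = \frac{7}{90}$ ($J = \frac{\frac{34}{20} + \frac{8}{-8}}{9} = \frac{34 \cdot \frac{1}{20} + 8 \left(- \frac{1}{8}\right)}{9} = \frac{\frac{17}{10} - 1}{9} = \frac{1}{9} \cdot \frac{7}{10} = \frac{7}{90} \approx 0.077778$)
$q \left(-71\right) J = 9 \left(-71\right) \frac{7}{90} = \left(-639\right) \frac{7}{90} = - \frac{497}{10}$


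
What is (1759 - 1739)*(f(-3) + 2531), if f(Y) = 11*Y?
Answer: 49960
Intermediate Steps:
(1759 - 1739)*(f(-3) + 2531) = (1759 - 1739)*(11*(-3) + 2531) = 20*(-33 + 2531) = 20*2498 = 49960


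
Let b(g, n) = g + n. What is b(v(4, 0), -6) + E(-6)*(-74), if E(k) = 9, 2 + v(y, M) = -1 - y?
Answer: -679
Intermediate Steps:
v(y, M) = -3 - y (v(y, M) = -2 + (-1 - y) = -3 - y)
b(v(4, 0), -6) + E(-6)*(-74) = ((-3 - 1*4) - 6) + 9*(-74) = ((-3 - 4) - 6) - 666 = (-7 - 6) - 666 = -13 - 666 = -679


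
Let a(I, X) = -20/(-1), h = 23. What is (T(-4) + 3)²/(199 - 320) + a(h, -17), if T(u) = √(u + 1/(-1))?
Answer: 2416/121 - 6*I*√5/121 ≈ 19.967 - 0.11088*I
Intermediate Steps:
a(I, X) = 20 (a(I, X) = -20*(-1) = 20)
T(u) = √(-1 + u) (T(u) = √(u - 1) = √(-1 + u))
(T(-4) + 3)²/(199 - 320) + a(h, -17) = (√(-1 - 4) + 3)²/(199 - 320) + 20 = (√(-5) + 3)²/(-121) + 20 = (I*√5 + 3)²*(-1/121) + 20 = (3 + I*√5)²*(-1/121) + 20 = -(3 + I*√5)²/121 + 20 = 20 - (3 + I*√5)²/121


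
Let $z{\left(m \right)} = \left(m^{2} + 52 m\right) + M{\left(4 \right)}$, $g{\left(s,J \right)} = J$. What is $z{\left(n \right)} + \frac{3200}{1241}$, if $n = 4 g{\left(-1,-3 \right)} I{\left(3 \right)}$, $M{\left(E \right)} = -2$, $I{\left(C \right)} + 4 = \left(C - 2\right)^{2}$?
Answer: $\frac{3932206}{1241} \approx 3168.6$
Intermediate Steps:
$I{\left(C \right)} = -4 + \left(-2 + C\right)^{2}$ ($I{\left(C \right)} = -4 + \left(C - 2\right)^{2} = -4 + \left(-2 + C\right)^{2}$)
$n = 36$ ($n = 4 \left(-3\right) 3 \left(-4 + 3\right) = - 12 \cdot 3 \left(-1\right) = \left(-12\right) \left(-3\right) = 36$)
$z{\left(m \right)} = -2 + m^{2} + 52 m$ ($z{\left(m \right)} = \left(m^{2} + 52 m\right) - 2 = -2 + m^{2} + 52 m$)
$z{\left(n \right)} + \frac{3200}{1241} = \left(-2 + 36^{2} + 52 \cdot 36\right) + \frac{3200}{1241} = \left(-2 + 1296 + 1872\right) + 3200 \cdot \frac{1}{1241} = 3166 + \frac{3200}{1241} = \frac{3932206}{1241}$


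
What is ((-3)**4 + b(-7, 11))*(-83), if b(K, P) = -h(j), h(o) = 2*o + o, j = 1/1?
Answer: -6474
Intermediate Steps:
j = 1 (j = 1*1 = 1)
h(o) = 3*o
b(K, P) = -3
((-3)**4 + b(-7, 11))*(-83) = ((-3)**4 - 3)*(-83) = (81 - 3)*(-83) = 78*(-83) = -6474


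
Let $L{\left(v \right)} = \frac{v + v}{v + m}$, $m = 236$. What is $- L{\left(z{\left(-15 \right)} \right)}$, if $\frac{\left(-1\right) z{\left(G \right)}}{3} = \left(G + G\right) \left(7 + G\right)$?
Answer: $- \frac{360}{121} \approx -2.9752$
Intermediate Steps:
$z{\left(G \right)} = - 6 G \left(7 + G\right)$ ($z{\left(G \right)} = - 3 \left(G + G\right) \left(7 + G\right) = - 3 \cdot 2 G \left(7 + G\right) = - 6 G \left(7 + G\right)$)
$L{\left(v \right)} = \frac{2 v}{236 + v}$ ($L{\left(v \right)} = \frac{v + v}{v + 236} = \frac{2 v}{236 + v}$)
$- L{\left(z{\left(-15 \right)} \right)} = - \frac{2 \left(\left(-6\right) \left(-15\right) \left(7 - 15\right)\right)}{236 - - 90 \left(7 - 15\right)} = - \frac{2 \left(\left(-6\right) \left(-15\right) \left(-8\right)\right)}{236 - \left(-90\right) \left(-8\right)} = - \frac{2 \left(-720\right)}{236 - 720} = - \frac{2 \left(-720\right)}{-484} = - \frac{2 \left(-720\right) \left(-1\right)}{484} = \left(-1\right) \frac{360}{121} = - \frac{360}{121}$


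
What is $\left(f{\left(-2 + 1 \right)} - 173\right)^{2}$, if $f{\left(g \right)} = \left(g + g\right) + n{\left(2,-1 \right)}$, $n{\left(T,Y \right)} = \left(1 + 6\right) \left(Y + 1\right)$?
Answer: $30625$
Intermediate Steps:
$n{\left(T,Y \right)} = 7 + 7 Y$ ($n{\left(T,Y \right)} = 7 \left(1 + Y\right) = 7 + 7 Y$)
$f{\left(g \right)} = 2 g$ ($f{\left(g \right)} = \left(g + g\right) + \left(7 + 7 \left(-1\right)\right) = 2 g + \left(7 - 7\right) = 2 g + 0 = 2 g$)
$\left(f{\left(-2 + 1 \right)} - 173\right)^{2} = \left(2 \left(-2 + 1\right) - 173\right)^{2} = \left(2 \left(-1\right) - 173\right)^{2} = \left(-2 - 173\right)^{2} = \left(-175\right)^{2} = 30625$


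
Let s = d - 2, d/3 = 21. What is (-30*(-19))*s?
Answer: 34770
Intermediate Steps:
d = 63 (d = 3*21 = 63)
s = 61 (s = 63 - 2 = 61)
(-30*(-19))*s = -30*(-19)*61 = 570*61 = 34770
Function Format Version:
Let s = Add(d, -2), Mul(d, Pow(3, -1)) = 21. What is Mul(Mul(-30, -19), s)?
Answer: 34770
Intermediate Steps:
d = 63 (d = Mul(3, 21) = 63)
s = 61 (s = Add(63, -2) = 61)
Mul(Mul(-30, -19), s) = Mul(Mul(-30, -19), 61) = Mul(570, 61) = 34770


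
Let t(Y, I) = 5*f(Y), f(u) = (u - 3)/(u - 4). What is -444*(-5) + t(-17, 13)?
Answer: 46720/21 ≈ 2224.8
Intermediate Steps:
f(u) = (-3 + u)/(-4 + u)
t(Y, I) = 5*(-3 + Y)/(-4 + Y) (t(Y, I) = 5*((-3 + Y)/(-4 + Y)) = 5*(-3 + Y)/(-4 + Y))
-444*(-5) + t(-17, 13) = -444*(-5) + 5*(-3 - 17)/(-4 - 17) = 2220 + 5*(-20)/(-21) = 2220 + 5*(-1/21)*(-20) = 2220 + 100/21 = 46720/21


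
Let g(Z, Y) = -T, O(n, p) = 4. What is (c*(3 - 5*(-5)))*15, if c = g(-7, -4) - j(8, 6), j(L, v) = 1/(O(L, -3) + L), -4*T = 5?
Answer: 490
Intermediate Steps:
T = -5/4 (T = -¼*5 = -5/4 ≈ -1.2500)
g(Z, Y) = 5/4 (g(Z, Y) = -1*(-5/4) = 5/4)
j(L, v) = 1/(4 + L)
c = 7/6 (c = 5/4 - 1/(4 + 8) = 5/4 - 1/12 = 7/6 ≈ 1.1667)
(c*(3 - 5*(-5)))*15 = (7*(3 - 5*(-5))/6)*15 = (7*(3 + 25)/6)*15 = ((7/6)*28)*15 = (98/3)*15 = 490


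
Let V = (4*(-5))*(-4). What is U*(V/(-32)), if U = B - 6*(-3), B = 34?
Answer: -130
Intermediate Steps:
V = 80 (V = -20*(-4) = 80)
U = 52 (U = 34 - 6*(-3) = 34 - 1*(-18) = 34 + 18 = 52)
U*(V/(-32)) = 52*(80/(-32)) = 52*(80*(-1/32)) = 52*(-5/2) = -130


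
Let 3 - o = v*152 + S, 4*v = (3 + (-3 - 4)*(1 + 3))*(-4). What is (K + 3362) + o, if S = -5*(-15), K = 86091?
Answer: 85581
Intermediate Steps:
v = 25 (v = ((3 + (-3 - 4)*(1 + 3))*(-4))/4 = ((3 - 7*4)*(-4))/4 = ((3 - 28)*(-4))/4 = (-25*(-4))/4 = (¼)*100 = 25)
S = 75
o = -3872 (o = 3 - (25*152 + 75) = 3 - (3800 + 75) = 3 - 1*3875 = 3 - 3875 = -3872)
(K + 3362) + o = (86091 + 3362) - 3872 = 89453 - 3872 = 85581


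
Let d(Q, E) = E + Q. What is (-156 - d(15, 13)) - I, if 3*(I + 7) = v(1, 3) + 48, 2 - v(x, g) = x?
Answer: -580/3 ≈ -193.33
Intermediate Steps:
v(x, g) = 2 - x
I = 28/3 (I = -7 + ((2 - 1*1) + 48)/3 = -7 + ((2 - 1) + 48)/3 = -7 + (1 + 48)/3 = -7 + (⅓)*49 = -7 + 49/3 = 28/3 ≈ 9.3333)
(-156 - d(15, 13)) - I = (-156 - (13 + 15)) - 1*28/3 = (-156 - 1*28) - 28/3 = (-156 - 28) - 28/3 = -184 - 28/3 = -580/3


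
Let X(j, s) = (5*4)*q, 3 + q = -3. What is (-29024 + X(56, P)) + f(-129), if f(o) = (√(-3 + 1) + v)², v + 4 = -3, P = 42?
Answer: -29144 + (7 - I*√2)² ≈ -29097.0 - 19.799*I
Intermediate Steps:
q = -6 (q = -3 - 3 = -6)
v = -7 (v = -4 - 3 = -7)
X(j, s) = -120 (X(j, s) = (5*4)*(-6) = 20*(-6) = -120)
f(o) = (-7 + I*√2)² (f(o) = (√(-3 + 1) - 7)² = (√(-2) - 7)² = (I*√2 - 7)² = (-7 + I*√2)²)
(-29024 + X(56, P)) + f(-129) = (-29024 - 120) + (7 - I*√2)² = -29144 + (7 - I*√2)²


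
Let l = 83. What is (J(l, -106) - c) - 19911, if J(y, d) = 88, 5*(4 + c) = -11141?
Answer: -87954/5 ≈ -17591.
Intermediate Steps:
c = -11161/5 (c = -4 + (1/5)*(-11141) = -4 - 11141/5 = -11161/5 ≈ -2232.2)
(J(l, -106) - c) - 19911 = (88 - 1*(-11161/5)) - 19911 = (88 + 11161/5) - 19911 = 11601/5 - 19911 = -87954/5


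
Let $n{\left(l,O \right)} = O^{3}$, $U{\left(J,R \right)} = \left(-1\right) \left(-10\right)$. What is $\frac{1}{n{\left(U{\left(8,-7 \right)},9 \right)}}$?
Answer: $\frac{1}{729} \approx 0.0013717$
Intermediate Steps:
$U{\left(J,R \right)} = 10$
$\frac{1}{n{\left(U{\left(8,-7 \right)},9 \right)}} = \frac{1}{9^{3}} = \frac{1}{729}$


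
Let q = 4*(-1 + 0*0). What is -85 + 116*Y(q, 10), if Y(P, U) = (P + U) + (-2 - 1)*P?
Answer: 2003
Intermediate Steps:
q = -4 (q = 4*(-1 + 0) = 4*(-1) = -4)
Y(P, U) = U - 2*P (Y(P, U) = (P + U) - 3*P = U - 2*P)
-85 + 116*Y(q, 10) = -85 + 116*(10 - 2*(-4)) = -85 + 116*(10 + 8) = -85 + 116*18 = -85 + 2088 = 2003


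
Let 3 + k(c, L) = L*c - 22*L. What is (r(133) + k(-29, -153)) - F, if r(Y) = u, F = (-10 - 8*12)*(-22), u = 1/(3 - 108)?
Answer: 574139/105 ≈ 5468.0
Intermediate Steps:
k(c, L) = -3 - 22*L + L*c (k(c, L) = -3 + (L*c - 22*L) = -3 + (-22*L + L*c) = -3 - 22*L + L*c)
u = -1/105 (u = 1/(-105) = -1/105 ≈ -0.0095238)
F = 2332 (F = (-10 - 96)*(-22) = -106*(-22) = 2332)
r(Y) = -1/105
(r(133) + k(-29, -153)) - F = (-1/105 + (-3 - 22*(-153) - 153*(-29))) - 1*2332 = (-1/105 + (-3 + 3366 + 4437)) - 2332 = (-1/105 + 7800) - 2332 = 818999/105 - 2332 = 574139/105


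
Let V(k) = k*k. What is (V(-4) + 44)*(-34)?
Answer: -2040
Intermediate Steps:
V(k) = k²
(V(-4) + 44)*(-34) = ((-4)² + 44)*(-34) = (16 + 44)*(-34) = 60*(-34) = -2040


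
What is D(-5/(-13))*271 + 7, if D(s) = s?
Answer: 1446/13 ≈ 111.23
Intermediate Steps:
D(-5/(-13))*271 + 7 = -5/(-13)*271 + 7 = -5*(-1/13)*271 + 7 = (5/13)*271 + 7 = 1355/13 + 7 = 1446/13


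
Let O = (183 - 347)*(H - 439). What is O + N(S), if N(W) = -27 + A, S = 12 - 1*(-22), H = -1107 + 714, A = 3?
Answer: 136424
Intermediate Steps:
H = -393
O = 136448 (O = (183 - 347)*(-393 - 439) = -164*(-832) = 136448)
S = 34 (S = 12 + 22 = 34)
N(W) = -24 (N(W) = -27 + 3 = -24)
O + N(S) = 136448 - 24 = 136424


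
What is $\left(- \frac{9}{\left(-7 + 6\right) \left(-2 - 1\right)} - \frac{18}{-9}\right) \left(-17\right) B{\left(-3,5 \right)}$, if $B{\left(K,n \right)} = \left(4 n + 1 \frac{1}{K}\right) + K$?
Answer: $\frac{850}{3} \approx 283.33$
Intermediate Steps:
$B{\left(K,n \right)} = K + \frac{1}{K} + 4 n$ ($B{\left(K,n \right)} = \left(4 n + \frac{1}{K}\right) + K = \left(\frac{1}{K} + 4 n\right) + K = K + \frac{1}{K} + 4 n$)
$\left(- \frac{9}{\left(-7 + 6\right) \left(-2 - 1\right)} - \frac{18}{-9}\right) \left(-17\right) B{\left(-3,5 \right)} = \left(- \frac{9}{\left(-7 + 6\right) \left(-2 - 1\right)} - \frac{18}{-9}\right) \left(-17\right) \left(-3 + \frac{1}{-3} + 4 \cdot 5\right) = \left(- \frac{9}{\left(-1\right) \left(-3\right)} - -2\right) \left(-17\right) \left(-3 - \frac{1}{3} + 20\right) = \left(- \frac{9}{3} + 2\right) \left(-17\right) \frac{50}{3} = \left(\left(-9\right) \frac{1}{3} + 2\right) \left(-17\right) \frac{50}{3} = \left(-3 + 2\right) \left(-17\right) \frac{50}{3} = \left(-1\right) \left(-17\right) \frac{50}{3} = 17 \cdot \frac{50}{3} = \frac{850}{3}$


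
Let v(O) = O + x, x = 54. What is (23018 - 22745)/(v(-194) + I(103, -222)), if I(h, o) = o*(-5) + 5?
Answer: 7/25 ≈ 0.28000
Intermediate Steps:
I(h, o) = 5 - 5*o (I(h, o) = -5*o + 5 = 5 - 5*o)
v(O) = 54 + O (v(O) = O + 54 = 54 + O)
(23018 - 22745)/(v(-194) + I(103, -222)) = (23018 - 22745)/((54 - 194) + (5 - 5*(-222))) = 273/(-140 + (5 + 1110)) = 273/(-140 + 1115) = 273/975 = 273*(1/975) = 7/25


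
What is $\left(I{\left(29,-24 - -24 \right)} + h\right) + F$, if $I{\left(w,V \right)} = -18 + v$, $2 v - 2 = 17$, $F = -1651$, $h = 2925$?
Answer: $\frac{2531}{2} \approx 1265.5$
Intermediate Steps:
$v = \frac{19}{2}$ ($v = 1 + \frac{1}{2} \cdot 17 = 1 + \frac{17}{2} = \frac{19}{2} \approx 9.5$)
$I{\left(w,V \right)} = - \frac{17}{2}$ ($I{\left(w,V \right)} = -18 + \frac{19}{2} = - \frac{17}{2}$)
$\left(I{\left(29,-24 - -24 \right)} + h\right) + F = \left(- \frac{17}{2} + 2925\right) - 1651 = \frac{5833}{2} - 1651 = \frac{2531}{2}$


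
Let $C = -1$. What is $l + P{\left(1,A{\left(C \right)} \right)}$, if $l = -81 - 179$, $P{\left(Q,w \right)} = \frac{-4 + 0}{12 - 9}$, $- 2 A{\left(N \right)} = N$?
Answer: $- \frac{784}{3} \approx -261.33$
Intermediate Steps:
$A{\left(N \right)} = - \frac{N}{2}$
$P{\left(Q,w \right)} = - \frac{4}{3}$
$l = -260$ ($l = -81 - 179 = -260$)
$l + P{\left(1,A{\left(C \right)} \right)} = -260 - \frac{4}{3} = - \frac{784}{3}$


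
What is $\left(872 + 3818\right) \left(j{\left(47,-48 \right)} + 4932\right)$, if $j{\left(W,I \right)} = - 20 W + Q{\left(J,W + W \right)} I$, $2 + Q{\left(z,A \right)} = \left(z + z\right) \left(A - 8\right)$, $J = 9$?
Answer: $-329313040$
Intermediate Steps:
$Q{\left(z,A \right)} = -2 + 2 z \left(-8 + A\right)$ ($Q{\left(z,A \right)} = -2 + \left(z + z\right) \left(A - 8\right) = -2 + 2 z \left(-8 + A\right)$)
$j{\left(W,I \right)} = - 20 W + I \left(-146 + 36 W\right)$ ($j{\left(W,I \right)} = - 20 W + \left(-2 - 144 + 2 \left(W + W\right) 9\right) I = - 20 W + \left(-2 - 144 + 2 \cdot 2 W 9\right) I = - 20 W + \left(-2 - 144 + 36 W\right) I = - 20 W + \left(-146 + 36 W\right) I = - 20 W + I \left(-146 + 36 W\right)$)
$\left(872 + 3818\right) \left(j{\left(47,-48 \right)} + 4932\right) = \left(872 + 3818\right) \left(\left(\left(-20\right) 47 + 2 \left(-48\right) \left(-73 + 18 \cdot 47\right)\right) + 4932\right) = 4690 \left(\left(-940 + 2 \left(-48\right) \left(-73 + 846\right)\right) + 4932\right) = 4690 \left(\left(-940 + 2 \left(-48\right) 773\right) + 4932\right) = 4690 \left(\left(-940 - 74208\right) + 4932\right) = 4690 \left(-75148 + 4932\right) = 4690 \left(-70216\right) = -329313040$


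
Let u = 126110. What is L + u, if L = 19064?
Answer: 145174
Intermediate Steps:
L + u = 19064 + 126110 = 145174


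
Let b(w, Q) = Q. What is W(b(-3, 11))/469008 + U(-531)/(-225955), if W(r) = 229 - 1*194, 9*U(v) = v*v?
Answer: -14685643207/105974702640 ≈ -0.13858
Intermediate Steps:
U(v) = v²/9 (U(v) = (v*v)/9 = v²/9)
W(r) = 35 (W(r) = 229 - 194 = 35)
W(b(-3, 11))/469008 + U(-531)/(-225955) = 35/469008 + ((⅑)*(-531)²)/(-225955) = 35*(1/469008) + ((⅑)*281961)*(-1/225955) = 35/469008 + 31329*(-1/225955) = 35/469008 - 31329/225955 = -14685643207/105974702640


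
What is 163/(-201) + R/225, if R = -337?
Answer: -34804/15075 ≈ -2.3087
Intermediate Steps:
163/(-201) + R/225 = 163/(-201) - 337/225 = 163*(-1/201) - 337*1/225 = -163/201 - 337/225 = -34804/15075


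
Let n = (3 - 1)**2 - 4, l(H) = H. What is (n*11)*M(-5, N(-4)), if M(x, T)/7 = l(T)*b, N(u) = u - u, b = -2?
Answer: 0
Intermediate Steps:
N(u) = 0
M(x, T) = -14*T (M(x, T) = 7*(T*(-2)) = 7*(-2*T) = -14*T)
n = 0 (n = 2**2 - 4 = 4 - 4 = 0)
(n*11)*M(-5, N(-4)) = (0*11)*(-14*0) = 0*0 = 0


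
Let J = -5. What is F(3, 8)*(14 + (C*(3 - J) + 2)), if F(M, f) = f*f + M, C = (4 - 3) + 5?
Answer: 4288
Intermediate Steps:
C = 6 (C = 1 + 5 = 6)
F(M, f) = M + f**2 (F(M, f) = f**2 + M = M + f**2)
F(3, 8)*(14 + (C*(3 - J) + 2)) = (3 + 8**2)*(14 + (6*(3 - 1*(-5)) + 2)) = (3 + 64)*(14 + (6*(3 + 5) + 2)) = 67*(14 + (6*8 + 2)) = 67*(14 + (48 + 2)) = 67*(14 + 50) = 67*64 = 4288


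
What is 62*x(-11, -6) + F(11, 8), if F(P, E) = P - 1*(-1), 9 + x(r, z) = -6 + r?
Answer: -1600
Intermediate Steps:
x(r, z) = -15 + r (x(r, z) = -9 + (-6 + r) = -15 + r)
F(P, E) = 1 + P (F(P, E) = P + 1 = 1 + P)
62*x(-11, -6) + F(11, 8) = 62*(-15 - 11) + (1 + 11) = 62*(-26) + 12 = -1612 + 12 = -1600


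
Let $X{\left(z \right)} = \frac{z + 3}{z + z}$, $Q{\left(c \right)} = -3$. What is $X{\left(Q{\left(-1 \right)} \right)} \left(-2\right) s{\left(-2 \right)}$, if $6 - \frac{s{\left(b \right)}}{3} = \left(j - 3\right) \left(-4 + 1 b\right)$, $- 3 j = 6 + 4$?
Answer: $0$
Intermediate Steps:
$j = - \frac{10}{3}$ ($j = - \frac{6 + 4}{3} = \left(- \frac{1}{3}\right) 10 = - \frac{10}{3} \approx -3.3333$)
$X{\left(z \right)} = \frac{3 + z}{2 z}$
$s{\left(b \right)} = -58 + 19 b$ ($s{\left(b \right)} = 18 - 3 \left(- \frac{10}{3} - 3\right) \left(-4 + 1 b\right) = 18 - 3 \left(- \frac{19 \left(-4 + b\right)}{3}\right) = 18 - 3 \left(\frac{76}{3} - \frac{19 b}{3}\right) = 18 + \left(-76 + 19 b\right) = -58 + 19 b$)
$X{\left(Q{\left(-1 \right)} \right)} \left(-2\right) s{\left(-2 \right)} = \frac{3 - 3}{2 \left(-3\right)} \left(-2\right) \left(-58 + 19 \left(-2\right)\right) = \frac{1}{2} \left(- \frac{1}{3}\right) 0 \left(-2\right) \left(-58 - 38\right) = 0 \left(-2\right) \left(-96\right) = 0 \left(-96\right) = 0$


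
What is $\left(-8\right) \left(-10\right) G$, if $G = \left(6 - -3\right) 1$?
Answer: $720$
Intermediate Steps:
$G = 9$ ($G = \left(6 + 3\right) 1 = 9 \cdot 1 = 9$)
$\left(-8\right) \left(-10\right) G = \left(-8\right) \left(-10\right) 9 = 80 \cdot 9 = 720$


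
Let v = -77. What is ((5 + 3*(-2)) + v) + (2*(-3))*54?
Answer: -402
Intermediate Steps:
((5 + 3*(-2)) + v) + (2*(-3))*54 = ((5 + 3*(-2)) - 77) + (2*(-3))*54 = ((5 - 6) - 77) - 6*54 = (-1 - 77) - 324 = -78 - 324 = -402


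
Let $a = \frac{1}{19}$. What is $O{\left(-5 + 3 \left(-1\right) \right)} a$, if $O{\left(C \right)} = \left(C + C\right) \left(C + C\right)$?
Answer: $\frac{256}{19} \approx 13.474$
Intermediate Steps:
$O{\left(C \right)} = 4 C^{2}$ ($O{\left(C \right)} = 2 C 2 C = 4 C^{2}$)
$a = \frac{1}{19} \approx 0.052632$
$O{\left(-5 + 3 \left(-1\right) \right)} a = 4 \left(-5 + 3 \left(-1\right)\right)^{2} \cdot \frac{1}{19} = 4 \left(-5 - 3\right)^{2} \cdot \frac{1}{19} = 4 \left(-8\right)^{2} \cdot \frac{1}{19} = 4 \cdot 64 \cdot \frac{1}{19} = 256 \cdot \frac{1}{19} = \frac{256}{19}$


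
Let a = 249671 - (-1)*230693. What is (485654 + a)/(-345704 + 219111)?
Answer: -966018/126593 ≈ -7.6309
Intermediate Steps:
a = 480364 (a = 249671 - 1*(-230693) = 249671 + 230693 = 480364)
(485654 + a)/(-345704 + 219111) = (485654 + 480364)/(-345704 + 219111) = 966018/(-126593) = 966018*(-1/126593) = -966018/126593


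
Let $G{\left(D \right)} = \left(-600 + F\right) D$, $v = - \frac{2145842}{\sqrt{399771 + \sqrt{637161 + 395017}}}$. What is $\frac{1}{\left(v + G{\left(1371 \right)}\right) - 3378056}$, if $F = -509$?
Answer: $- \frac{1}{4898495 + \frac{2145842}{\sqrt{399771 + \sqrt{1032178}}}} \approx -2.04 \cdot 10^{-7}$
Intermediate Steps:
$v = - \frac{2145842}{\sqrt{399771 + \sqrt{1032178}}} \approx -3389.5$
$G{\left(D \right)} = - 1109 D$ ($G{\left(D \right)} = \left(-600 - 509\right) D = - 1109 D$)
$\frac{1}{\left(v + G{\left(1371 \right)}\right) - 3378056} = \frac{1}{\left(- \frac{2145842}{\sqrt{399771 + \sqrt{1032178}}} - 1520439\right) - 3378056} = \frac{1}{\left(-1520439 - \frac{2145842}{\sqrt{399771 + \sqrt{1032178}}}\right) - 3378056} = \frac{1}{-4898495 - \frac{2145842}{\sqrt{399771 + \sqrt{1032178}}}}$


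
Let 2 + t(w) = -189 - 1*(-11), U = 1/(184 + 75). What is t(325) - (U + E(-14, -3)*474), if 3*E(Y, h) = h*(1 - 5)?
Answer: -537685/259 ≈ -2076.0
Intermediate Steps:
U = 1/259 ≈ 0.0038610
E(Y, h) = -4*h/3 (E(Y, h) = (h*(1 - 5))/3 = (h*(-4))/3 = (-4*h)/3 = -4*h/3)
t(w) = -180 (t(w) = -2 + (-189 - 1*(-11)) = -2 + (-189 + 11) = -2 - 178 = -180)
t(325) - (U + E(-14, -3)*474) = -180 - (1/259 - 4/3*(-3)*474) = -180 - (1/259 + 4*474) = -180 - (1/259 + 1896) = -180 - 1*491065/259 = -180 - 491065/259 = -537685/259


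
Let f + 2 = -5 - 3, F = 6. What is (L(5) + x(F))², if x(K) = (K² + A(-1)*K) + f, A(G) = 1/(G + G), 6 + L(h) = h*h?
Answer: 1764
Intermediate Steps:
f = -10 (f = -2 + (-5 - 3) = -2 - 8 = -10)
L(h) = -6 + h² (L(h) = -6 + h*h = -6 + h²)
A(G) = 1/(2*G)
x(K) = -10 + K² - K/2 (x(K) = (K² + ((½)/(-1))*K) - 10 = (K² + ((½)*(-1))*K) - 10 = (K² - K/2) - 10 = -10 + K² - K/2)
(L(5) + x(F))² = ((-6 + 5²) + (-10 + 6² - ½*6))² = ((-6 + 25) + (-10 + 36 - 3))² = (19 + 23)² = 42² = 1764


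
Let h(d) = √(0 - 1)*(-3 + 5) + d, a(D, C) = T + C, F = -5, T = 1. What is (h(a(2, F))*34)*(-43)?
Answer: 5848 - 2924*I ≈ 5848.0 - 2924.0*I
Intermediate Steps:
a(D, C) = 1 + C
h(d) = d + 2*I (h(d) = √(-1)*2 + d = I*2 + d = 2*I + d = d + 2*I)
(h(a(2, F))*34)*(-43) = (((1 - 5) + 2*I)*34)*(-43) = ((-4 + 2*I)*34)*(-43) = (-136 + 68*I)*(-43) = 5848 - 2924*I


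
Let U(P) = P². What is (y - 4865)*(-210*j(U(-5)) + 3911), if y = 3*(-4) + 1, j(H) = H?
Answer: 6528964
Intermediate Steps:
y = -11 (y = -12 + 1 = -11)
(y - 4865)*(-210*j(U(-5)) + 3911) = (-11 - 4865)*(-210*(-5)² + 3911) = -4876*(-210*25 + 3911) = -4876*(-5250 + 3911) = -4876*(-1339) = 6528964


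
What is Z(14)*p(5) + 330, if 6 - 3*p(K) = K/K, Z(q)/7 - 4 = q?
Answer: 540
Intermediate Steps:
Z(q) = 28 + 7*q
p(K) = 5/3 (p(K) = 2 - K/(3*K) = 2 - 1/3*1 = 2 - 1/3 = 5/3)
Z(14)*p(5) + 330 = (28 + 7*14)*(5/3) + 330 = (28 + 98)*(5/3) + 330 = 126*(5/3) + 330 = 210 + 330 = 540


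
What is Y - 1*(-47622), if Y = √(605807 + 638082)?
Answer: 47622 + √1243889 ≈ 48737.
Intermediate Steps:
Y = √1243889 ≈ 1115.3
Y - 1*(-47622) = √1243889 - 1*(-47622) = √1243889 + 47622 = 47622 + √1243889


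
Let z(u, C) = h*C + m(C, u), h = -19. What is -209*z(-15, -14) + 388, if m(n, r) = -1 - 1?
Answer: -54788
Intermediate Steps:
m(n, r) = -2
z(u, C) = -2 - 19*C (z(u, C) = -19*C - 2 = -2 - 19*C)
-209*z(-15, -14) + 388 = -209*(-2 - 19*(-14)) + 388 = -209*(-2 + 266) + 388 = -209*264 + 388 = -55176 + 388 = -54788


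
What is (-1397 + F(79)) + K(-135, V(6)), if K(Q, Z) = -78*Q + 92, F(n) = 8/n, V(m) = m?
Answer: 728783/79 ≈ 9225.1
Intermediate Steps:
K(Q, Z) = 92 - 78*Q
(-1397 + F(79)) + K(-135, V(6)) = (-1397 + 8/79) + (92 - 78*(-135)) = (-1397 + 8*(1/79)) + (92 + 10530) = (-1397 + 8/79) + 10622 = -110355/79 + 10622 = 728783/79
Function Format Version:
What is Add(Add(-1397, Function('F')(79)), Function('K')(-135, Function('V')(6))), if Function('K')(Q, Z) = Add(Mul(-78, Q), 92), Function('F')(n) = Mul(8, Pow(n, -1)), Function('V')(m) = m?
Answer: Rational(728783, 79) ≈ 9225.1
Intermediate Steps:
Function('K')(Q, Z) = Add(92, Mul(-78, Q))
Add(Add(-1397, Function('F')(79)), Function('K')(-135, Function('V')(6))) = Add(Add(-1397, Mul(8, Pow(79, -1))), Add(92, Mul(-78, -135))) = Add(Add(-1397, Mul(8, Rational(1, 79))), Add(92, 10530)) = Add(Add(-1397, Rational(8, 79)), 10622) = Add(Rational(-110355, 79), 10622) = Rational(728783, 79)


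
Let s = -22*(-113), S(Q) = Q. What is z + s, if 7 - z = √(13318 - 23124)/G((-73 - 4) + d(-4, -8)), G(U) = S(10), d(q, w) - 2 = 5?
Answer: 2493 - I*√9806/10 ≈ 2493.0 - 9.9025*I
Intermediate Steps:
d(q, w) = 7 (d(q, w) = 2 + 5 = 7)
G(U) = 10
z = 7 - I*√9806/10 (z = 7 - √(13318 - 23124)/10 = 7 - √(-9806)/10 = 7 - I*√9806/10 ≈ 7.0 - 9.9025*I)
s = 2486
z + s = (7 - I*√9806/10) + 2486 = 2493 - I*√9806/10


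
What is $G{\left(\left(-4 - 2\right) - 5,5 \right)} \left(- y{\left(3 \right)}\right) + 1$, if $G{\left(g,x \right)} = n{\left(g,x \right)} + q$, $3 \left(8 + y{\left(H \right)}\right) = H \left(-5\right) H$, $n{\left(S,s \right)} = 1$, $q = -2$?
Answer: $-22$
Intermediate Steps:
$y{\left(H \right)} = -8 - \frac{5 H^{2}}{3}$ ($y{\left(H \right)} = -8 + \frac{H \left(-5\right) H}{3} = -8 + \frac{- 5 H H}{3} = -8 + \frac{\left(-5\right) H^{2}}{3} = -8 - \frac{5 H^{2}}{3}$)
$G{\left(g,x \right)} = -1$ ($G{\left(g,x \right)} = 1 - 2 = -1$)
$G{\left(\left(-4 - 2\right) - 5,5 \right)} \left(- y{\left(3 \right)}\right) + 1 = - \left(-1\right) \left(-8 - \frac{5 \cdot 3^{2}}{3}\right) + 1 = - \left(-1\right) \left(-8 - 15\right) + 1 = - \left(-1\right) \left(-23\right) + 1 = \left(-1\right) 23 + 1 = -23 + 1 = -22$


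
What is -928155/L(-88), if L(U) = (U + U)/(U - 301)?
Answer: -361052295/176 ≈ -2.0514e+6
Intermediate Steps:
L(U) = 2*U/(-301 + U) (L(U) = (2*U)/(-301 + U) = 2*U/(-301 + U))
-928155/L(-88) = -928155/(2*(-88)/(-301 - 88)) = -928155/(2*(-88)/(-389)) = -928155/(2*(-88)*(-1/389)) = -928155/176/389 = -928155*389/176 = -361052295/176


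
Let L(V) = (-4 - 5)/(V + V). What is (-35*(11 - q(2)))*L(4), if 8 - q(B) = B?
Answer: 1575/8 ≈ 196.88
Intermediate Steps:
q(B) = 8 - B
L(V) = -9/(2*V) (L(V) = -9*1/(2*V) = -9/(2*V))
(-35*(11 - q(2)))*L(4) = (-35*(11 - (8 - 1*2)))*(-9/2/4) = (-35*(11 - (8 - 2)))*(-9/2*¼) = -35*(11 - 1*6)*(-9/8) = -35*(11 - 6)*(-9/8) = -35*5*(-9/8) = -175*(-9/8) = 1575/8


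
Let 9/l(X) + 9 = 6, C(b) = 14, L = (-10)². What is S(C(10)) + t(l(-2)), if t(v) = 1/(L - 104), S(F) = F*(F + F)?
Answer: 1567/4 ≈ 391.75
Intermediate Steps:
L = 100
l(X) = -3 (l(X) = 9/(-9 + 6) = 9/(-3) = 9*(-⅓) = -3)
S(F) = 2*F² (S(F) = F*(2*F) = 2*F²)
t(v) = -¼ (t(v) = 1/(100 - 104) = 1/(-4) = -¼)
S(C(10)) + t(l(-2)) = 2*14² - ¼ = 2*196 - ¼ = 392 - ¼ = 1567/4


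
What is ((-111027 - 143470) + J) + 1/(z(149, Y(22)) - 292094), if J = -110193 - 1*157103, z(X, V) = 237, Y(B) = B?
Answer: -152288939602/291857 ≈ -5.2179e+5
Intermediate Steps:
J = -267296 (J = -110193 - 157103 = -267296)
((-111027 - 143470) + J) + 1/(z(149, Y(22)) - 292094) = ((-111027 - 143470) - 267296) + 1/(237 - 292094) = (-254497 - 267296) + 1/(-291857) = -521793 - 1/291857 = -152288939602/291857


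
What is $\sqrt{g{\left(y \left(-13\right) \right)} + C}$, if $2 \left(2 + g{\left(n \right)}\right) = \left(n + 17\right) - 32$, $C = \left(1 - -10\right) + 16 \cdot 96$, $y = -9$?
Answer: $2 \sqrt{399} \approx 39.95$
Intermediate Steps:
$C = 1547$ ($C = \left(1 + 10\right) + 1536 = 11 + 1536 = 1547$)
$g{\left(n \right)} = - \frac{19}{2} + \frac{n}{2}$ ($g{\left(n \right)} = -2 + \frac{\left(n + 17\right) - 32}{2} = -2 + \frac{\left(17 + n\right) - 32}{2} = -2 + \frac{-15 + n}{2} = -2 + \left(- \frac{15}{2} + \frac{n}{2}\right) = - \frac{19}{2} + \frac{n}{2}$)
$\sqrt{g{\left(y \left(-13\right) \right)} + C} = \sqrt{\left(- \frac{19}{2} + \frac{\left(-9\right) \left(-13\right)}{2}\right) + 1547} = \sqrt{\left(- \frac{19}{2} + \frac{1}{2} \cdot 117\right) + 1547} = \sqrt{\left(- \frac{19}{2} + \frac{117}{2}\right) + 1547} = \sqrt{49 + 1547} = \sqrt{1596} = 2 \sqrt{399}$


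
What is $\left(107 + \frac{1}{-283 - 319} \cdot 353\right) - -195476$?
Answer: $\frac{117740613}{602} \approx 1.9558 \cdot 10^{5}$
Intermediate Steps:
$\left(107 + \frac{1}{-283 - 319} \cdot 353\right) - -195476 = \left(107 + \frac{1}{-602} \cdot 353\right) + 195476 = \left(107 - \frac{353}{602}\right) + 195476 = \frac{64061}{602} + 195476 = \frac{117740613}{602}$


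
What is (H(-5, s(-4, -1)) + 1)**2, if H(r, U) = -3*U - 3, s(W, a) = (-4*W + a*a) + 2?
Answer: 3481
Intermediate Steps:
s(W, a) = 2 + a**2 - 4*W (s(W, a) = (-4*W + a**2) + 2 = (a**2 - 4*W) + 2 = 2 + a**2 - 4*W)
H(r, U) = -3 - 3*U
(H(-5, s(-4, -1)) + 1)**2 = ((-3 - 3*(2 + (-1)**2 - 4*(-4))) + 1)**2 = ((-3 - 3*(2 + 1 + 16)) + 1)**2 = ((-3 - 3*19) + 1)**2 = ((-3 - 57) + 1)**2 = (-60 + 1)**2 = (-59)**2 = 3481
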